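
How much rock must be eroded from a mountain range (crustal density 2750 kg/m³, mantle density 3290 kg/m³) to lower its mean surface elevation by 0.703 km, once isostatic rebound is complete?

Net drop Δ = e − u = e − e ρ_c/ρ_m = e (ρ_m − ρ_c)/ρ_m.
e = Δ ρ_m/(ρ_m − ρ_c) = 0.703 km × 3290/540 = 4.28 km.

4.28 km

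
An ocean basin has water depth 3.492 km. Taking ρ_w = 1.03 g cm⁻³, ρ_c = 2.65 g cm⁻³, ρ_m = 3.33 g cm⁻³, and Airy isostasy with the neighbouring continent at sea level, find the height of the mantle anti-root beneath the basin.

8.32 km

For local isostatic compensation: replacing crust with seawater at the top is compensated by replacing crust with mantle at the base: d (ρ_c − ρ_w) = a (ρ_m − ρ_c).
a = d (ρ_c − ρ_w)/(ρ_m − ρ_c) = 3.492 km × 1.62/0.68 = 8.32 km.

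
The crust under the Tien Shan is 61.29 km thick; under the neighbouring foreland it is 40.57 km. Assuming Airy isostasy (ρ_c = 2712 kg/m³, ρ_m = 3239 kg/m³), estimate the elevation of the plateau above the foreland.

Excess crust Δ = 61.29 km − 40.57 km = 20.72 km, split between elevation h and root r with h + r = Δ.
Airy balance ρ_c h = (ρ_m − ρ_c) r gives r = h ρ_c/(ρ_m − ρ_c), so h (1 + ρ_c/(ρ_m − ρ_c)) = Δ, i.e. h = Δ (ρ_m − ρ_c)/ρ_m.
h = 20.72 km × 527/3239 = 3.37 km.

3.37 km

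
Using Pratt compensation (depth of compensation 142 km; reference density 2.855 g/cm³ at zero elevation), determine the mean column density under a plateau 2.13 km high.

2.81 g/cm³

Pratt balance: ρ_ref D = ρ (D + h).
ρ = ρ_ref D/(D + h) = 2.855 × 142 km/(142 km + 2.13 km) = 2.81 g/cm³.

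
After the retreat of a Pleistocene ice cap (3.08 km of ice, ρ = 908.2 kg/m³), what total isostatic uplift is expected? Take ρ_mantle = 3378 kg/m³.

Removing the load lets mantle flow back in; uplift u satisfies ρ_ice t = ρ_m u.
u = t ρ_ice/ρ_m = 3.08 km × 908.2/3378 = 0.828 km.

0.828 km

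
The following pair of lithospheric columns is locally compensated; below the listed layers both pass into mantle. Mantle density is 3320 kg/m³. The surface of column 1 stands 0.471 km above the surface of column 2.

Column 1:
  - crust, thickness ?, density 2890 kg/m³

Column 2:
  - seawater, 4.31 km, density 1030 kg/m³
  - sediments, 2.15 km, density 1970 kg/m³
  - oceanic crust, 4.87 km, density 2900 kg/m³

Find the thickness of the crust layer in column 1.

Take the compensation level at the base of the deeper column (depth z_c below the surface of column 1) and equate Σ ρ_i t_i down to z_c; mantle fills any gap and the z_c terms cancel.
Column 1: x×2890 + (z_c − 0 − x)×3320
Column 2: 0.471×0 + 4.31×1030 + 2.15×1970 + 4.87×2900 + (z_c − 0.471 − 11.33)×3320
The z_c×3320 term appears on both sides and cancels. Collect the known terms of each column as K = Σ(ρt)_known − 3320 × (depth of known layers): K_1 = 0 − 3320×0 = 0; K_2 = 22797.8 − 3320×(0.471 + 11.33) = −16381.52.
Balance: K_1 − x×(3320 − 2890) = K_2, so x = (K_1 − K_2)/(3320 − 2890) = 16381.5/430 = 38.1 km.

38.1 km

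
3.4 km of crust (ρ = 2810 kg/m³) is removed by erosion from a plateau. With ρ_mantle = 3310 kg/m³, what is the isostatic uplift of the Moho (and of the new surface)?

Unloading: uplift u = e ρ_c/ρ_m = 3.4 km × 2810/3310 = 2.89 km.

2.89 km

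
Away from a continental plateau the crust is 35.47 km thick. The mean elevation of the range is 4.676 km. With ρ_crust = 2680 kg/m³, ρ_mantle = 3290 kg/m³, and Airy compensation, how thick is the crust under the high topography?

Root depth r = h ρ_c / (ρ_m − ρ_c) = 4.676 km × 2680 / 610 = 20.54 km.
Total thickness = T + h + r = 35.47 km + 4.676 km + 20.54 km = 60.7 km.

60.7 km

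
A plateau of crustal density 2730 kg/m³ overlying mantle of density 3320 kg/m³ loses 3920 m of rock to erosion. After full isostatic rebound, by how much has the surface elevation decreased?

Rebound u = e ρ_c/ρ_m = 3920 m × 2730/3320 = 3223 m.
Net surface drop = e − u = 3920 m − 3223 m = e (ρ_m − ρ_c)/ρ_m = 697 m.

697 m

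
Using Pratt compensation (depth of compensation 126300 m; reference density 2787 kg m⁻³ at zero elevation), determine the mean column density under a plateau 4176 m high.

2700 kg m⁻³

Pratt balance: ρ_ref D = ρ (D + h).
ρ = ρ_ref D/(D + h) = 2787 × 126300 m/(126300 m + 4176 m) = 2700 kg m⁻³.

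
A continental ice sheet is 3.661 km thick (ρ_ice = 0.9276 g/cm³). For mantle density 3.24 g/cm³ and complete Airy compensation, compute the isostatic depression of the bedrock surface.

1.05 km

Isostatic balance requires: the ice load ρ_ice t is balanced by mantle displaced below, ρ_m s.
s = t ρ_ice / ρ_m = 3.661 km × 0.9276/3.24 = 1.05 km.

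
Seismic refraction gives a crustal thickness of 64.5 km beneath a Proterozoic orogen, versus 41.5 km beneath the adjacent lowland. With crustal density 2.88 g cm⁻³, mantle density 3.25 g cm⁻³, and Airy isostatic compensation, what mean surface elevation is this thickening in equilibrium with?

Excess crust Δ = 64.5 km − 41.5 km = 23 km, split between elevation h and root r with h + r = Δ.
Airy balance ρ_c h = (ρ_m − ρ_c) r gives r = h ρ_c/(ρ_m − ρ_c), so h (1 + ρ_c/(ρ_m − ρ_c)) = Δ, i.e. h = Δ (ρ_m − ρ_c)/ρ_m.
h = 23 km × 0.37/3.25 = 2.62 km.

2.62 km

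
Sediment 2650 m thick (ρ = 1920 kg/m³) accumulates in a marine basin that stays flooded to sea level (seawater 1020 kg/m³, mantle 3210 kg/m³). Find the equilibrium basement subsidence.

Submarine loading: the sediment displaces seawater, and the subsidence is in turn flooded, so s (ρ_m − ρ_w) = t (ρ_sed − ρ_w).
s = 2650 m × (1920 − 1020) / (3210 − 1020) = 1090 m.

1090 m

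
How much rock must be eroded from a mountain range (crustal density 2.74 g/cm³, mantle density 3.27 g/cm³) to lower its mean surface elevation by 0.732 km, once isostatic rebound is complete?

4.52 km

Net drop Δ = e − u = e − e ρ_c/ρ_m = e (ρ_m − ρ_c)/ρ_m.
e = Δ ρ_m/(ρ_m − ρ_c) = 0.732 km × 3.27/0.53 = 4.52 km.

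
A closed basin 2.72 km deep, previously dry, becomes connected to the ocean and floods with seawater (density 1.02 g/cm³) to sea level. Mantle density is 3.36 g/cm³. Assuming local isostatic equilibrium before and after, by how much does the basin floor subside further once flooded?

1.19 km

After flooding the water column is d + s deep. Its weight must equal the weight of mantle displaced by the extra subsidence s: (d + s) ρ_w = s ρ_m.
s = d ρ_w / (ρ_m − ρ_w) = 2.72 km × 1.02/(3.36 − 1.02) = 1.19 km.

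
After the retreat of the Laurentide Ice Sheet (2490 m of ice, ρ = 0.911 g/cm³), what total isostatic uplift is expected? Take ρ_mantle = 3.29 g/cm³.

Removing the load lets mantle flow back in; uplift u satisfies ρ_ice t = ρ_m u.
u = t ρ_ice/ρ_m = 2490 m × 0.911/3.29 = 689 m.

689 m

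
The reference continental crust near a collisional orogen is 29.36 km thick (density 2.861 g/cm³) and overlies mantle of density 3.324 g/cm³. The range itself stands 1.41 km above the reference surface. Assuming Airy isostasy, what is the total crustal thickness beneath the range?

39.5 km

Root depth r = h ρ_c / (ρ_m − ρ_c) = 1.41 km × 2.861 / 0.463 = 8.713 km.
Total thickness = T + h + r = 29.36 km + 1.41 km + 8.713 km = 39.5 km.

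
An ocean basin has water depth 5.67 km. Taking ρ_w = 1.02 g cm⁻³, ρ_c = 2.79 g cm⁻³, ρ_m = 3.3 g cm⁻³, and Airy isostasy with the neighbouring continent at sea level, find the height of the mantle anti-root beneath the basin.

19.7 km

Balancing pressure at the compensation depth: replacing crust with seawater at the top is compensated by replacing crust with mantle at the base: d (ρ_c − ρ_w) = a (ρ_m − ρ_c).
a = d (ρ_c − ρ_w)/(ρ_m − ρ_c) = 5.67 km × 1.77/0.51 = 19.7 km.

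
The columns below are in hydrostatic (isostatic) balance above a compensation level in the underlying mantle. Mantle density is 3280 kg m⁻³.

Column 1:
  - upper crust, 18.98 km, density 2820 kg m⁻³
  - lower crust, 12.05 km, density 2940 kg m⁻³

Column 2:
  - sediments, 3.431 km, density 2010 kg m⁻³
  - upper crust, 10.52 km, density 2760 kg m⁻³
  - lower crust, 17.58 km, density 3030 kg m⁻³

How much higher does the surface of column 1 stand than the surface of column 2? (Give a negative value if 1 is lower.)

−0.425 km

For any compensation level in the mantle, the mantle terms cancel and isostasy reduces to e = (Σt_1 − Σt_2) − (Σ(ρt)_1 − Σ(ρt)_2) / ρ_m.
Σt_1 = 31.03 km; Σt_2 = 31.531 km; Σ(ρt)_1 = 88950.6; Σ(ρt)_2 = 89198.91 (in km·kg m⁻³).
e = (31.03 − 31.531) − (88950.6 − 89198.91) / 3280 = −0.425 km.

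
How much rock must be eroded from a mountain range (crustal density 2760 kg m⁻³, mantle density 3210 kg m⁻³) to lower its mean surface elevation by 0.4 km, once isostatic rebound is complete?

Net drop Δ = e − u = e − e ρ_c/ρ_m = e (ρ_m − ρ_c)/ρ_m.
e = Δ ρ_m/(ρ_m − ρ_c) = 0.4 km × 3210/450 = 2.85 km.

2.85 km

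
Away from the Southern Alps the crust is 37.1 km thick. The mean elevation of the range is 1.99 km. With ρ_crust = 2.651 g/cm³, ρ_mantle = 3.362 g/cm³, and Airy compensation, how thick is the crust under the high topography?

Root depth r = h ρ_c / (ρ_m − ρ_c) = 1.99 km × 2.651 / 0.711 = 7.42 km.
Total thickness = T + h + r = 37.1 km + 1.99 km + 7.42 km = 46.5 km.

46.5 km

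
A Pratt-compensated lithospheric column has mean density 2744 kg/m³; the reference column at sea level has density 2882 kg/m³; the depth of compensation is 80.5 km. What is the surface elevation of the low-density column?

ρ_ref D = ρ (D + h) → h = D (ρ_ref − ρ)/ρ.
h = 80.5 km × (2882 − 2744)/2744 = 4.05 km.

4.05 km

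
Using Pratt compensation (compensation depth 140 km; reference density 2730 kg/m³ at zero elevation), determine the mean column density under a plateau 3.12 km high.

Pratt balance: ρ_ref D = ρ (D + h).
ρ = ρ_ref D/(D + h) = 2730 × 140 km/(140 km + 3.12 km) = 2670 kg/m³.

2670 kg/m³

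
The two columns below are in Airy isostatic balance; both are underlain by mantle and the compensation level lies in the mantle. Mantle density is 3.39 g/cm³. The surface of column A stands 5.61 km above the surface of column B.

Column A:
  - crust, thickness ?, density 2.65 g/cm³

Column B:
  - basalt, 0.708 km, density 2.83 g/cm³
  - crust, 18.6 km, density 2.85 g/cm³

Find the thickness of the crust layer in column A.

39.8 km

Take the compensation level at the base of the deeper column (depth z_c below the surface of column A) and equate Σ ρ_i t_i down to z_c; mantle fills any gap and the z_c terms cancel.
Column A: x×2.65 + (z_c − 0 − x)×3.39
Column B: 5.61×0 + 0.708×2.83 + 18.6×2.85 + (z_c − 5.61 − 19.308)×3.39
The z_c×3.39 term appears on both sides and cancels. Collect the known terms of each column as K = Σ(ρt)_known − 3.39 × (depth of known layers): K_A = 0 − 3.39×0 = 0; K_B = 55.01364 − 3.39×(5.61 + 19.308) = −29.45838.
Balance: K_A − x×(3.39 − 2.65) = K_B, so x = (K_A − K_B)/(3.39 − 2.65) = 29.4584/0.74 = 39.8 km.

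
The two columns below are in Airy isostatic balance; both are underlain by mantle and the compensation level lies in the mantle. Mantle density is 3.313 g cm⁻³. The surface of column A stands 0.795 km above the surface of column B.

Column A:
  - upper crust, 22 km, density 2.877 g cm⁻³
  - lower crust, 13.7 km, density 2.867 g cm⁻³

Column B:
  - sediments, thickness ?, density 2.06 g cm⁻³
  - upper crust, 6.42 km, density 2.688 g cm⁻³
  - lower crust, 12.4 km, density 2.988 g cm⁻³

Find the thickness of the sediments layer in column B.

4.01 km

Take the compensation level at the base of the deeper column (depth z_c below the surface of column A) and equate Σ ρ_i t_i down to z_c; mantle fills any gap and the z_c terms cancel.
Column A: 22×2.877 + 13.7×2.867 + (z_c − 35.7)×3.313
Column B: 0.795×0 + x×2.06 + 6.42×2.688 + 12.4×2.988 + (z_c − 0.795 − 18.82 − x)×3.313
The z_c×3.313 term appears on both sides and cancels. Collect the known terms of each column as K = Σ(ρt)_known − 3.313 × (depth of known layers): K_A = 102.5719 − 3.313×35.7 = −15.7022; K_B = 54.30816 − 3.313×(0.795 + 18.82) = −10.676335.
Balance: K_A = K_B − x×(3.313 − 2.06), so x = (K_B − K_A)/(3.313 − 2.06) = 5.02586/1.253 = 4.01 km.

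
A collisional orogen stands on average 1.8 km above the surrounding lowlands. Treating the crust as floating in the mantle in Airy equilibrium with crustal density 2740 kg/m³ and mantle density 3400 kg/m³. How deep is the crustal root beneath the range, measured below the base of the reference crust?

7.47 km

Isostatic balance requires: the weight of the topography is balanced by the buoyancy of the root, ρ_c h = (ρ_m − ρ_c) r.
r = h · ρ_c / (ρ_m − ρ_c) = 1.8 km × 2740 / (3400 − 2740) = 7.47 km.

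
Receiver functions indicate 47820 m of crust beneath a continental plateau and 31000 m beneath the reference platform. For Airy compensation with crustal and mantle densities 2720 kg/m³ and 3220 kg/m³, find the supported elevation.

Excess crust Δ = 47820 m − 31000 m = 16820 m, split between elevation h and root r with h + r = Δ.
Airy balance ρ_c h = (ρ_m − ρ_c) r gives r = h ρ_c/(ρ_m − ρ_c), so h (1 + ρ_c/(ρ_m − ρ_c)) = Δ, i.e. h = Δ (ρ_m − ρ_c)/ρ_m.
h = 16820 m × 500/3220 = 2610 m.

2610 m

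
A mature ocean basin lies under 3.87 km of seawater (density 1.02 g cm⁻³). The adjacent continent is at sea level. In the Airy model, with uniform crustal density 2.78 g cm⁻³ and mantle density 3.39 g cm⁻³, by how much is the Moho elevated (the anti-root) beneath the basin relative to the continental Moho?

11.2 km

In Airy isostatic equilibrium: replacing crust with seawater at the top is compensated by replacing crust with mantle at the base: d (ρ_c − ρ_w) = a (ρ_m − ρ_c).
a = d (ρ_c − ρ_w)/(ρ_m − ρ_c) = 3.87 km × 1.76/0.61 = 11.2 km.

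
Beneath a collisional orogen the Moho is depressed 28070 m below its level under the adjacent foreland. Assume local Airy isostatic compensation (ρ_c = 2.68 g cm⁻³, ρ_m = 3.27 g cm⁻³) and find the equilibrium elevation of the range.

By Archimedes' principle applied to the lithosphere: ρ_c h = (ρ_m − ρ_c) r.
h = r (ρ_m − ρ_c) / ρ_c = 28070 m × (3.27 − 2.68) / 2.68 = 6180 m.

6180 m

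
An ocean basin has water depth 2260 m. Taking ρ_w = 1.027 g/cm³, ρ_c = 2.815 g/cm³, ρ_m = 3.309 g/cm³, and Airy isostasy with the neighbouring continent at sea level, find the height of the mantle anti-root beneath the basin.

Equating mass per unit area of the two columns: replacing crust with seawater at the top is compensated by replacing crust with mantle at the base: d (ρ_c − ρ_w) = a (ρ_m − ρ_c).
a = d (ρ_c − ρ_w)/(ρ_m − ρ_c) = 2260 m × 1.788/0.494 = 8180 m.

8180 m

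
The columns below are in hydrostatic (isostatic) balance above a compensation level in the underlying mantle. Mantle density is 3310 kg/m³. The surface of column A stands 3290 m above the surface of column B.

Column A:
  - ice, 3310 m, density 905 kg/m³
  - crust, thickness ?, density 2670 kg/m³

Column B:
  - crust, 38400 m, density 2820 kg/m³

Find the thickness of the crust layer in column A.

Take the compensation level at the base of the deeper column (depth z_c below the surface of column A) and equate Σ ρ_i t_i down to z_c; mantle fills any gap and the z_c terms cancel.
Column A: 3310×905 + x×2670 + (z_c − 3310 − x)×3310
Column B: 3290×0 + 38400×2820 + (z_c − 3290 − 38400)×3310
The z_c×3310 term appears on both sides and cancels. Collect the known terms of each column as K = Σ(ρt)_known − 3310 × (depth of known layers): K_A = 2995550 − 3310×3310 = −7960550; K_B = 108288000 − 3310×(3290 + 38400) = −29705900.
Balance: K_A − x×(3310 − 2670) = K_B, so x = (K_A − K_B)/(3310 − 2670) = 21745400/640 = 34000 m.

34000 m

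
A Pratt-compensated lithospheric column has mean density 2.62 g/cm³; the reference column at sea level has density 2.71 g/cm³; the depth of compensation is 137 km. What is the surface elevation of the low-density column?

4.71 km

ρ_ref D = ρ (D + h) → h = D (ρ_ref − ρ)/ρ.
h = 137 km × (2.71 − 2.62)/2.62 = 4.71 km.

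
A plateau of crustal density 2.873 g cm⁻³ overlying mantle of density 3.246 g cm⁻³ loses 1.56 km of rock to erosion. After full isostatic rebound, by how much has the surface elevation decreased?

0.179 km

Rebound u = e ρ_c/ρ_m = 1.56 km × 2.873/3.246 = 1.381 km.
Net surface drop = e − u = 1.56 km − 1.381 km = e (ρ_m − ρ_c)/ρ_m = 0.179 km.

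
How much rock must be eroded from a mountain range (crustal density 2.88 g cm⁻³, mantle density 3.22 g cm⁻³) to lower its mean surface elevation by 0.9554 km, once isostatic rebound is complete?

Net drop Δ = e − u = e − e ρ_c/ρ_m = e (ρ_m − ρ_c)/ρ_m.
e = Δ ρ_m/(ρ_m − ρ_c) = 0.9554 km × 3.22/0.34 = 9.05 km.

9.05 km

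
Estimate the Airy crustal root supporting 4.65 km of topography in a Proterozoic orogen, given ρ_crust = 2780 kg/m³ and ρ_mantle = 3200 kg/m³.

30.8 km

Balancing pressure at the compensation depth: the weight of the topography is balanced by the buoyancy of the root, ρ_c h = (ρ_m − ρ_c) r.
r = h · ρ_c / (ρ_m − ρ_c) = 4.65 km × 2780 / (3200 − 2780) = 30.8 km.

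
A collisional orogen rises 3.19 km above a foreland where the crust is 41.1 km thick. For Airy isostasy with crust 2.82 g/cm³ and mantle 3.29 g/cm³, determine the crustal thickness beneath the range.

Root depth r = h ρ_c / (ρ_m − ρ_c) = 3.19 km × 2.82 / 0.47 = 19.14 km.
Total thickness = T + h + r = 41.1 km + 3.19 km + 19.14 km = 63.4 km.

63.4 km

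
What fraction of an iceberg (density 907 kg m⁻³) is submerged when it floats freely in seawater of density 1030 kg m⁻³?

Submerged fraction = ρ_obj/ρ_fluid = 907/1030 = 0.881.

0.881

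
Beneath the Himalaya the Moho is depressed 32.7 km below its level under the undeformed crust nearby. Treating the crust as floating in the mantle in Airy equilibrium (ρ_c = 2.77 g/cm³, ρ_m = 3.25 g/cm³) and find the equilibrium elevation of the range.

Equating mass per unit area of the two columns: ρ_c h = (ρ_m − ρ_c) r.
h = r (ρ_m − ρ_c) / ρ_c = 32.7 km × (3.25 − 2.77) / 2.77 = 5.67 km.

5.67 km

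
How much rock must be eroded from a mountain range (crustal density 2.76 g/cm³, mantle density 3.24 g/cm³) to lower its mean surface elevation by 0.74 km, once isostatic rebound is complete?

Net drop Δ = e − u = e − e ρ_c/ρ_m = e (ρ_m − ρ_c)/ρ_m.
e = Δ ρ_m/(ρ_m − ρ_c) = 0.74 km × 3.24/0.48 = 5 km.

5 km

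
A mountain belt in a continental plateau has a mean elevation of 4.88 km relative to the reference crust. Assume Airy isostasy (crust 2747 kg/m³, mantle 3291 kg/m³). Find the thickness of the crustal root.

Equating mass per unit area of the two columns: the weight of the topography is balanced by the buoyancy of the root, ρ_c h = (ρ_m − ρ_c) r.
r = h · ρ_c / (ρ_m − ρ_c) = 4.88 km × 2747 / (3291 − 2747) = 24.6 km.

24.6 km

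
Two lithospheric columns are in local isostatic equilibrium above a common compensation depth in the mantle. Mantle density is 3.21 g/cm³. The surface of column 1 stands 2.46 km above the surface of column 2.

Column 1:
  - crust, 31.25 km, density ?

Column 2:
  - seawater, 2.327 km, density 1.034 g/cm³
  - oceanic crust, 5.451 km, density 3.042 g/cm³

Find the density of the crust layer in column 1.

Take the compensation level at the base of the deeper column (depth z_c below the surface of column 1) and equate Σ ρ_i t_i down to z_c; mantle fills any gap and the z_c terms cancel.
Column 1: 31.25×ρ + (z_c − 31.25)×3.21
Column 2: 2.46×0 + 2.327×1.034 + 5.451×3.042 + (z_c − 2.46 − 7.778)×3.21
The z_c×3.21 term appears on both sides and cancels. Collect the known terms of each column as K = Σ(ρt)_known − 3.21 × (depth of known layers): K_1 = 0 − 3.21×31.25 = −100.3125; K_2 = 18.98806 − 3.21×(2.46 + 7.778) = −13.87592.
Balance: K_1 + 31.25×ρ = K_2, so ρ = (K_2 − K_1)/31.25 = 86.4366/31.25 = 2.77 g/cm³.

2.77 g/cm³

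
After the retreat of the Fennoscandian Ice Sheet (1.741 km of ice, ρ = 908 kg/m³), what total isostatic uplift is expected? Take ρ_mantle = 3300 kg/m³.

0.479 km

Removing the load lets mantle flow back in; uplift u satisfies ρ_ice t = ρ_m u.
u = t ρ_ice/ρ_m = 1.741 km × 908/3300 = 0.479 km.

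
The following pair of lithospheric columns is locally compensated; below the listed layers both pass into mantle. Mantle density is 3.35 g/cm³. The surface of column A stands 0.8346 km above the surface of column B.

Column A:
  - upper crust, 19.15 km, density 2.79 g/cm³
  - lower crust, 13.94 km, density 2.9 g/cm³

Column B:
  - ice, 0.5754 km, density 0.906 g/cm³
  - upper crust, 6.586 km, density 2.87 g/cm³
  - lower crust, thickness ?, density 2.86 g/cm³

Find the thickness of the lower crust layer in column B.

Take the compensation level at the base of the deeper column (depth z_c below the surface of column A) and equate Σ ρ_i t_i down to z_c; mantle fills any gap and the z_c terms cancel.
Column A: 19.15×2.79 + 13.94×2.9 + (z_c − 33.09)×3.35
Column B: 0.8346×0 + 0.5754×0.906 + 6.586×2.87 + x×2.86 + (z_c − 0.8346 − 7.1614 − x)×3.35
The z_c×3.35 term appears on both sides and cancels. Collect the known terms of each column as K = Σ(ρt)_known − 3.35 × (depth of known layers): K_A = 93.8545 − 3.35×33.09 = −16.997; K_B = 19.4231324 − 3.35×(0.8346 + 7.1614) = −7.3634676.
Balance: K_A = K_B − x×(3.35 − 2.86), so x = (K_B − K_A)/(3.35 − 2.86) = 9.63353/0.49 = 19.7 km.

19.7 km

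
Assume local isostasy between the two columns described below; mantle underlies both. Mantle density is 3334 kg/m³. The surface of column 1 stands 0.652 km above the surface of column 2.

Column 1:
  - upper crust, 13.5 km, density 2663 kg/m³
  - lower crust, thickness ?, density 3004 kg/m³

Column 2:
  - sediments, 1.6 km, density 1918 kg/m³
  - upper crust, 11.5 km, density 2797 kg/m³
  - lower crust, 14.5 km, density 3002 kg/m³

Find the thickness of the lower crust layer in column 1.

Take the compensation level at the base of the deeper column (depth z_c below the surface of column 1) and equate Σ ρ_i t_i down to z_c; mantle fills any gap and the z_c terms cancel.
Column 1: 13.5×2663 + x×3004 + (z_c − 13.5 − x)×3334
Column 2: 0.652×0 + 1.6×1918 + 11.5×2797 + 14.5×3002 + (z_c − 0.652 − 27.6)×3334
The z_c×3334 term appears on both sides and cancels. Collect the known terms of each column as K = Σ(ρt)_known − 3334 × (depth of known layers): K_1 = 35950.5 − 3334×13.5 = −9058.5; K_2 = 78763.3 − 3334×(0.652 + 27.6) = −15428.868.
Balance: K_1 − x×(3334 − 3004) = K_2, so x = (K_1 − K_2)/(3334 − 3004) = 6370.37/330 = 19.3 km.

19.3 km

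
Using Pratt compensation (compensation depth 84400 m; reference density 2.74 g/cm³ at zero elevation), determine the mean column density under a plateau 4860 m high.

Pratt balance: ρ_ref D = ρ (D + h).
ρ = ρ_ref D/(D + h) = 2.74 × 84400 m/(84400 m + 4860 m) = 2.59 g/cm³.

2.59 g/cm³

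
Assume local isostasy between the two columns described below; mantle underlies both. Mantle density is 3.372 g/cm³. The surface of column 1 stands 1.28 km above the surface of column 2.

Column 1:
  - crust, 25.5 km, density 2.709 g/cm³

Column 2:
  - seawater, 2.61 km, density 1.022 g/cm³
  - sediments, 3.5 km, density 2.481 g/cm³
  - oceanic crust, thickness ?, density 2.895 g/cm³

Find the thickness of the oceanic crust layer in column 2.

7 km

Take the compensation level at the base of the deeper column (depth z_c below the surface of column 1) and equate Σ ρ_i t_i down to z_c; mantle fills any gap and the z_c terms cancel.
Column 1: 25.5×2.709 + (z_c − 25.5)×3.372
Column 2: 1.28×0 + 2.61×1.022 + 3.5×2.481 + x×2.895 + (z_c − 1.28 − 6.11 − x)×3.372
The z_c×3.372 term appears on both sides and cancels. Collect the known terms of each column as K = Σ(ρt)_known − 3.372 × (depth of known layers): K_1 = 69.0795 − 3.372×25.5 = −16.9065; K_2 = 11.35092 − 3.372×(1.28 + 6.11) = −13.56816.
Balance: K_1 = K_2 − x×(3.372 − 2.895), so x = (K_2 − K_1)/(3.372 − 2.895) = 3.33834/0.477 = 7 km.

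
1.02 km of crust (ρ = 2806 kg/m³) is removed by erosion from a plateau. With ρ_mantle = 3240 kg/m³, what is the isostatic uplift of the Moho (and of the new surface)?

0.883 km

Unloading: uplift u = e ρ_c/ρ_m = 1.02 km × 2806/3240 = 0.883 km.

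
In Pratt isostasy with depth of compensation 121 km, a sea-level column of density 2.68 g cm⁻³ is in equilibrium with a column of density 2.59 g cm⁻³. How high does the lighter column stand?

ρ_ref D = ρ (D + h) → h = D (ρ_ref − ρ)/ρ.
h = 121 km × (2.68 − 2.59)/2.59 = 4.2 km.

4.2 km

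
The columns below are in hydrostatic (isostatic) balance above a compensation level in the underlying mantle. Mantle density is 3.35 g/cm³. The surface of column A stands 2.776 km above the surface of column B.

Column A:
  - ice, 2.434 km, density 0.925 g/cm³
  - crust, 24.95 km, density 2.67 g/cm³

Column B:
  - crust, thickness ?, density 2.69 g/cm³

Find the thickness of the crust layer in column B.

20.6 km

Take the compensation level at the base of the deeper column (depth z_c below the surface of column A) and equate Σ ρ_i t_i down to z_c; mantle fills any gap and the z_c terms cancel.
Column A: 2.434×0.925 + 24.95×2.67 + (z_c − 27.384)×3.35
Column B: 2.776×0 + x×2.69 + (z_c − 2.776 − 0 − x)×3.35
The z_c×3.35 term appears on both sides and cancels. Collect the known terms of each column as K = Σ(ρt)_known − 3.35 × (depth of known layers): K_A = 68.86795 − 3.35×27.384 = −22.86845; K_B = 0 − 3.35×(2.776 + 0) = −9.2996.
Balance: K_A = K_B − x×(3.35 − 2.69), so x = (K_B − K_A)/(3.35 − 2.69) = 13.5688/0.66 = 20.6 km.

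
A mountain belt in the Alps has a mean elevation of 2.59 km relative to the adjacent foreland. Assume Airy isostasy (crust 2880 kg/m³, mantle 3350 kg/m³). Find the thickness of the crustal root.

Balancing pressure at the compensation depth: the weight of the topography is balanced by the buoyancy of the root, ρ_c h = (ρ_m − ρ_c) r.
r = h · ρ_c / (ρ_m − ρ_c) = 2.59 km × 2880 / (3350 − 2880) = 15.9 km.

15.9 km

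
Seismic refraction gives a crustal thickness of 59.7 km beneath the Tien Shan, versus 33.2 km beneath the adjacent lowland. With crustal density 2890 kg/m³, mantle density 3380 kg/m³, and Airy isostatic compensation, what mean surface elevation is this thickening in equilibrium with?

Excess crust Δ = 59.7 km − 33.2 km = 26.5 km, split between elevation h and root r with h + r = Δ.
Airy balance ρ_c h = (ρ_m − ρ_c) r gives r = h ρ_c/(ρ_m − ρ_c), so h (1 + ρ_c/(ρ_m − ρ_c)) = Δ, i.e. h = Δ (ρ_m − ρ_c)/ρ_m.
h = 26.5 km × 490/3380 = 3.84 km.

3.84 km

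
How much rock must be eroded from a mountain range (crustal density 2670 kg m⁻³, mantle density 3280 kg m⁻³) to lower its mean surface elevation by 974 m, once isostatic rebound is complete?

Net drop Δ = e − u = e − e ρ_c/ρ_m = e (ρ_m − ρ_c)/ρ_m.
e = Δ ρ_m/(ρ_m − ρ_c) = 974 m × 3280/610 = 5240 m.

5240 m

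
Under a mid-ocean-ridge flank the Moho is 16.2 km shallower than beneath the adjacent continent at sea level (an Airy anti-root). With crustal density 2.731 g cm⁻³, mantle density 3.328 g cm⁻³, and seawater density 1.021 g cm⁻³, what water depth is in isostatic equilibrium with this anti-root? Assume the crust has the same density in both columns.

Replacing a thickness d of crust by seawater at the top must be balanced by replacing crust with mantle at the base: d (ρ_c − ρ_w) = a (ρ_m − ρ_c).
d = a (ρ_m − ρ_c)/(ρ_c − ρ_w) = 16.2 km × 0.597/1.71 = 5.66 km.

5.66 km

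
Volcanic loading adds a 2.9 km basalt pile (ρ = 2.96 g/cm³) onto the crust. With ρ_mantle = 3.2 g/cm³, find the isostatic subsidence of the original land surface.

Subaerial loading: s = t ρ_load / ρ_m.
s = 2.9 km × 2.96/3.2 = 2.68 km.

2.68 km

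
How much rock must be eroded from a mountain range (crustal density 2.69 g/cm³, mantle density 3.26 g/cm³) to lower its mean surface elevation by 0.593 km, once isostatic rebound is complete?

Net drop Δ = e − u = e − e ρ_c/ρ_m = e (ρ_m − ρ_c)/ρ_m.
e = Δ ρ_m/(ρ_m − ρ_c) = 0.593 km × 3.26/0.57 = 3.39 km.

3.39 km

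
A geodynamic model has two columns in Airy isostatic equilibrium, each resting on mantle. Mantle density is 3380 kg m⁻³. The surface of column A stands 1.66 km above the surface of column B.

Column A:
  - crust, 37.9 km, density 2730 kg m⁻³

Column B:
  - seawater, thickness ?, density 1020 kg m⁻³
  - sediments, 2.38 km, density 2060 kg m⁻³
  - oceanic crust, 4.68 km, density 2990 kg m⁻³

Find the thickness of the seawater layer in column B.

Take the compensation level at the base of the deeper column (depth z_c below the surface of column A) and equate Σ ρ_i t_i down to z_c; mantle fills any gap and the z_c terms cancel.
Column A: 37.9×2730 + (z_c − 37.9)×3380
Column B: 1.66×0 + x×1020 + 2.38×2060 + 4.68×2990 + (z_c − 1.66 − 7.06 − x)×3380
The z_c×3380 term appears on both sides and cancels. Collect the known terms of each column as K = Σ(ρt)_known − 3380 × (depth of known layers): K_A = 103467 − 3380×37.9 = −24635; K_B = 18896 − 3380×(1.66 + 7.06) = −10577.6.
Balance: K_A = K_B − x×(3380 − 1020), so x = (K_B − K_A)/(3380 − 1020) = 14057.4/2360 = 5.96 km.

5.96 km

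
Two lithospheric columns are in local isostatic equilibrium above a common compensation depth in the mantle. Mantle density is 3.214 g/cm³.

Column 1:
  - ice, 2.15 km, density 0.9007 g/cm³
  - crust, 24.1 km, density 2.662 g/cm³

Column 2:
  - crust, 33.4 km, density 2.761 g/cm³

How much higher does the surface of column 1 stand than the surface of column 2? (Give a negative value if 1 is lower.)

For any compensation level in the mantle, the mantle terms cancel and isostasy reduces to e = (Σt_1 − Σt_2) − (Σ(ρt)_1 − Σ(ρt)_2) / ρ_m.
Σt_1 = 26.25 km; Σt_2 = 33.4 km; Σ(ρt)_1 = 66.090705; Σ(ρt)_2 = 92.2174 (in km·g/cm³).
e = (26.25 − 33.4) − (66.090705 − 92.2174) / 3.214 = 0.979 km.

0.979 km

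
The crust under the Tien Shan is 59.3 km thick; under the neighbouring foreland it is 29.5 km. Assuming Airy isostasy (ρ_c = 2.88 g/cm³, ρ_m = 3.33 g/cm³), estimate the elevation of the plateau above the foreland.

Excess crust Δ = 59.3 km − 29.5 km = 29.8 km, split between elevation h and root r with h + r = Δ.
Airy balance ρ_c h = (ρ_m − ρ_c) r gives r = h ρ_c/(ρ_m − ρ_c), so h (1 + ρ_c/(ρ_m − ρ_c)) = Δ, i.e. h = Δ (ρ_m − ρ_c)/ρ_m.
h = 29.8 km × 0.45/3.33 = 4.03 km.

4.03 km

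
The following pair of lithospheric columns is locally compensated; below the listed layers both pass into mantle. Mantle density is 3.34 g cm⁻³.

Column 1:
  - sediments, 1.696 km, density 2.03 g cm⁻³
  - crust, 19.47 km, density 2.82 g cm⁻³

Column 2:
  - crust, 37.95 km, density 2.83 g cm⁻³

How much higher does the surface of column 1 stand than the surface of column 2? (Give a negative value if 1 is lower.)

−2.1 km

For any compensation level in the mantle, the mantle terms cancel and isostasy reduces to e = (Σt_1 − Σt_2) − (Σ(ρt)_1 − Σ(ρt)_2) / ρ_m.
Σt_1 = 21.166 km; Σt_2 = 37.95 km; Σ(ρt)_1 = 58.34828; Σ(ρt)_2 = 107.3985 (in km·g cm⁻³).
e = (21.166 − 37.95) − (58.34828 − 107.3985) / 3.34 = −2.1 km.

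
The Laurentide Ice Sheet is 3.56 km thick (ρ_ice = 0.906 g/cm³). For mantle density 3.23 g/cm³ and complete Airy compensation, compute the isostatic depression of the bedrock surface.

0.999 km

Isostatic balance requires: the ice load ρ_ice t is balanced by mantle displaced below, ρ_m s.
s = t ρ_ice / ρ_m = 3.56 km × 0.906/3.23 = 0.999 km.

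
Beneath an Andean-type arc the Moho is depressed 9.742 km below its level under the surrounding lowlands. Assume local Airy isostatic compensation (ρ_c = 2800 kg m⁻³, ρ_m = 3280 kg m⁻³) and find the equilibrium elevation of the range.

For local isostatic compensation: ρ_c h = (ρ_m − ρ_c) r.
h = r (ρ_m − ρ_c) / ρ_c = 9.742 km × (3280 − 2800) / 2800 = 1.67 km.

1.67 km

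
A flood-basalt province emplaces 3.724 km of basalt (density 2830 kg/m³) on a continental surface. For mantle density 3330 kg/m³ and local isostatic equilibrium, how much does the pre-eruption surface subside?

Subaerial loading: s = t ρ_load / ρ_m.
s = 3.724 km × 2830/3330 = 3.16 km.

3.16 km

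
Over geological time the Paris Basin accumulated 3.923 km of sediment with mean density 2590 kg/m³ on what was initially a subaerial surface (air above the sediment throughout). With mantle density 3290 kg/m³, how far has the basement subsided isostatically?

3.09 km

Subaerial load: s = t ρ_sed / ρ_m = 3.923 km × 2590/3290 = 3.09 km.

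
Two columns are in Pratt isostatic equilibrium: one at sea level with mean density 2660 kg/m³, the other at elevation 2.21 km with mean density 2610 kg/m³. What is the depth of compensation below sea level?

115 km

ρ_ref D = ρ (D + h) → D (ρ_ref − ρ) = ρ h.
D = ρ h/(ρ_ref − ρ) = 2610 × 2.21 km/(2660 − 2610) = 115 km.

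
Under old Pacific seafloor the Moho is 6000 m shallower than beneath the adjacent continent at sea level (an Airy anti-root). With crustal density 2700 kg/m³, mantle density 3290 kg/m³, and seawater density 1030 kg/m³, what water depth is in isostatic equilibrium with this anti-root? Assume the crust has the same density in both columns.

Replacing a thickness d of crust by seawater at the top must be balanced by replacing crust with mantle at the base: d (ρ_c − ρ_w) = a (ρ_m − ρ_c).
d = a (ρ_m − ρ_c)/(ρ_c − ρ_w) = 6000 m × 590/1670 = 2120 m.

2120 m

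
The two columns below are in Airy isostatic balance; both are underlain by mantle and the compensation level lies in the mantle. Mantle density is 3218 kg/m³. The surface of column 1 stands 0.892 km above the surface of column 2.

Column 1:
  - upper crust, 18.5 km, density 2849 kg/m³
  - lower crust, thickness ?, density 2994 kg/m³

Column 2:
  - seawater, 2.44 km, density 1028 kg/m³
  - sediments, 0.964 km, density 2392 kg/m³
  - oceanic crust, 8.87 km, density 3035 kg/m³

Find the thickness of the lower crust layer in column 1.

17 km

Take the compensation level at the base of the deeper column (depth z_c below the surface of column 1) and equate Σ ρ_i t_i down to z_c; mantle fills any gap and the z_c terms cancel.
Column 1: 18.5×2849 + x×2994 + (z_c − 18.5 − x)×3218
Column 2: 0.892×0 + 2.44×1028 + 0.964×2392 + 8.87×3035 + (z_c − 0.892 − 12.274)×3218
The z_c×3218 term appears on both sides and cancels. Collect the known terms of each column as K = Σ(ρt)_known − 3218 × (depth of known layers): K_1 = 52706.5 − 3218×18.5 = −6826.5; K_2 = 31734.658 − 3218×(0.892 + 12.274) = −10633.53.
Balance: K_1 − x×(3218 − 2994) = K_2, so x = (K_1 − K_2)/(3218 − 2994) = 3807.03/224 = 17 km.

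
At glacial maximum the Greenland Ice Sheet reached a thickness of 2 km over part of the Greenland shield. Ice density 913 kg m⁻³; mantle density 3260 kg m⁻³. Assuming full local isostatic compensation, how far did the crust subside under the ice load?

0.56 km

Equating mass per unit area of the two columns: the ice load ρ_ice t is balanced by mantle displaced below, ρ_m s.
s = t ρ_ice / ρ_m = 2 km × 913/3260 = 0.56 km.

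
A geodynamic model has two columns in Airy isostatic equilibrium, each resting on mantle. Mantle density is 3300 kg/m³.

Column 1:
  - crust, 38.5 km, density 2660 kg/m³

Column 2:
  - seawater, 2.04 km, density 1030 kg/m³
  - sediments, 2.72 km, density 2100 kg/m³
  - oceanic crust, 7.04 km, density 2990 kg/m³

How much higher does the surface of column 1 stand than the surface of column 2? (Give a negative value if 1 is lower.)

For any compensation level in the mantle, the mantle terms cancel and isostasy reduces to e = (Σt_1 − Σt_2) − (Σ(ρt)_1 − Σ(ρt)_2) / ρ_m.
Σt_1 = 38.5 km; Σt_2 = 11.8 km; Σ(ρt)_1 = 102410; Σ(ρt)_2 = 28862.8 (in km·kg/m³).
e = (38.5 − 11.8) − (102410 − 28862.8) / 3300 = 4.41 km.

4.41 km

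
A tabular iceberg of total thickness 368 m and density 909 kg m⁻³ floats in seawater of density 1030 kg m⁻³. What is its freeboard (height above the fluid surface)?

Floating equilibrium: submerged depth d = t ρ_obj/ρ_fluid = 368 m × 909/1030 = 324.8 m.
Freeboard = t − d = 368 m − 324.8 m = 43.2 m.

43.2 m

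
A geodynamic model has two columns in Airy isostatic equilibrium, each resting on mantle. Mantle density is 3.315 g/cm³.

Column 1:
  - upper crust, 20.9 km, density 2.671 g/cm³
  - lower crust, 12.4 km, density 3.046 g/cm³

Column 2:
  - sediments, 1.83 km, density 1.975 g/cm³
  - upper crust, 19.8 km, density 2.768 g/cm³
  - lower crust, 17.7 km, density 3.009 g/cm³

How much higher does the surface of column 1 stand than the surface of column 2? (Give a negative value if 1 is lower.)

−0.574 km

For any compensation level in the mantle, the mantle terms cancel and isostasy reduces to e = (Σt_1 − Σt_2) − (Σ(ρt)_1 − Σ(ρt)_2) / ρ_m.
Σt_1 = 33.3 km; Σt_2 = 39.33 km; Σ(ρt)_1 = 93.5943; Σ(ρt)_2 = 111.67995 (in km·g/cm³).
e = (33.3 − 39.33) − (93.5943 − 111.67995) / 3.315 = −0.574 km.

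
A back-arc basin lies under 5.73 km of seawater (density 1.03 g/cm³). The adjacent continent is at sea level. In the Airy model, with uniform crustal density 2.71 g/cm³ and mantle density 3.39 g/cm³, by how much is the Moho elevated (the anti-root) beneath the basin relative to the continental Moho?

In Airy isostatic equilibrium: replacing crust with seawater at the top is compensated by replacing crust with mantle at the base: d (ρ_c − ρ_w) = a (ρ_m − ρ_c).
a = d (ρ_c − ρ_w)/(ρ_m − ρ_c) = 5.73 km × 1.68/0.68 = 14.2 km.

14.2 km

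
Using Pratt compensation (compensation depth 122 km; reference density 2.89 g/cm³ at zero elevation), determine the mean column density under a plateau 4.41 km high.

Pratt balance: ρ_ref D = ρ (D + h).
ρ = ρ_ref D/(D + h) = 2.89 × 122 km/(122 km + 4.41 km) = 2.79 g/cm³.

2.79 g/cm³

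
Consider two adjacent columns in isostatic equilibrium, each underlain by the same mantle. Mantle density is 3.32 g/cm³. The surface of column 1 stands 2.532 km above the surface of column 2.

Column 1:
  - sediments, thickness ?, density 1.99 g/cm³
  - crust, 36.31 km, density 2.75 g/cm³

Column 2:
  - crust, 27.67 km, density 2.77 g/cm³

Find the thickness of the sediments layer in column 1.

Take the compensation level at the base of the deeper column (depth z_c below the surface of column 1) and equate Σ ρ_i t_i down to z_c; mantle fills any gap and the z_c terms cancel.
Column 1: x×1.99 + 36.31×2.75 + (z_c − 36.31 − x)×3.32
Column 2: 2.532×0 + 27.67×2.77 + (z_c − 2.532 − 27.67)×3.32
The z_c×3.32 term appears on both sides and cancels. Collect the known terms of each column as K = Σ(ρt)_known − 3.32 × (depth of known layers): K_1 = 99.8525 − 3.32×36.31 = −20.6967; K_2 = 76.6459 − 3.32×(2.532 + 27.67) = −23.62474.
Balance: K_1 − x×(3.32 − 1.99) = K_2, so x = (K_1 − K_2)/(3.32 − 1.99) = 2.92804/1.33 = 2.2 km.

2.2 km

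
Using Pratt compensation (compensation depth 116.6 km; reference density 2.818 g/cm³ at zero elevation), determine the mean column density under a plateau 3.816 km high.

Pratt balance: ρ_ref D = ρ (D + h).
ρ = ρ_ref D/(D + h) = 2.818 × 116.6 km/(116.6 km + 3.816 km) = 2.73 g/cm³.

2.73 g/cm³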